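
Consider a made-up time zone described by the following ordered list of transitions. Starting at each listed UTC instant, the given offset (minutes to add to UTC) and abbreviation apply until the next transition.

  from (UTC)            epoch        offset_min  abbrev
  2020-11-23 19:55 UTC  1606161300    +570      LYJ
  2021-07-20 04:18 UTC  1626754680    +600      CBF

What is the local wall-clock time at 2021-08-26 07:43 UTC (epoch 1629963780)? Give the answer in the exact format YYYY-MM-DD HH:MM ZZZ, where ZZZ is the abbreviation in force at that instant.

2021-08-26 17:43 CBF

Query: 2021-08-26 07:43 UTC
Rule 2/2 (CBF, +10:00): 2021-07-20 04:18 UTC ≤ query < +∞
7·60 + 43 + 600 = 1063 min
1063 = 0·1440 + 1063; 1063 = 17·60 + 43 → 17:43, same day
→ 2021-08-26 17:43 CBF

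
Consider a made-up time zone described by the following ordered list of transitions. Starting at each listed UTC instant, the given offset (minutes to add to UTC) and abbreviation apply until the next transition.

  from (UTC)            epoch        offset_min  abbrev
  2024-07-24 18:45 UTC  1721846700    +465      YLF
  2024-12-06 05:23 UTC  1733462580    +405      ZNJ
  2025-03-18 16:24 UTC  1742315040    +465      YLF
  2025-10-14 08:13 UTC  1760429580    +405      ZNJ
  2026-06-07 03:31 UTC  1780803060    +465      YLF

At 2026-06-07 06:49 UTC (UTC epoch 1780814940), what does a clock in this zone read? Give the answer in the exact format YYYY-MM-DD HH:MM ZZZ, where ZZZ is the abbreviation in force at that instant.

2026-06-07 14:34 YLF

Query: 2026-06-07 06:49 UTC
Rule 5/5 (YLF, +07:45): 2026-06-07 03:31 UTC ≤ query < +∞
6·60 + 49 + 465 = 874 min
874 = 0·1440 + 874; 874 = 14·60 + 34 → 14:34, same day
→ 2026-06-07 14:34 YLF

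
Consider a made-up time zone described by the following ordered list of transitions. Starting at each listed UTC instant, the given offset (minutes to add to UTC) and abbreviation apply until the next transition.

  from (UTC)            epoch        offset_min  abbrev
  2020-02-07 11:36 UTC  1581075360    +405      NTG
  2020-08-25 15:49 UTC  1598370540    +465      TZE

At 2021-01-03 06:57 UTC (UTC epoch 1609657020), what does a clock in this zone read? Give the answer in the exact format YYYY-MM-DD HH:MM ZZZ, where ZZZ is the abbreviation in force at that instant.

Query: 2021-01-03 06:57 UTC
Rule 2/2 (TZE, +07:45): 2020-08-25 15:49 UTC ≤ query < +∞
6·60 + 57 + 465 = 882 min
882 = 0·1440 + 882; 882 = 14·60 + 42 → 14:42, same day
→ 2021-01-03 14:42 TZE

2021-01-03 14:42 TZE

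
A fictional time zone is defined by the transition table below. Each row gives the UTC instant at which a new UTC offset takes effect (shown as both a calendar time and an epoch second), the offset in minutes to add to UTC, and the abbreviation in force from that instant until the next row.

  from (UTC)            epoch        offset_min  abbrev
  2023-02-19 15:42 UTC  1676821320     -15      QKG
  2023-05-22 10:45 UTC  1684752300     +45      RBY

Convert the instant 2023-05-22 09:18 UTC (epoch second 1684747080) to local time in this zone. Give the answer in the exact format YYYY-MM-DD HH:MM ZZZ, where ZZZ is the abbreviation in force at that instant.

Query: 2023-05-22 09:18 UTC
Rule 1/2 (QKG, -00:15): 2023-02-19 15:42 UTC ≤ query < 2023-05-22 10:45 UTC
9·60 + 18 - 15 = 543 min
543 = 0·1440 + 543; 543 = 9·60 + 3 → 09:03, same day
→ 2023-05-22 09:03 QKG

2023-05-22 09:03 QKG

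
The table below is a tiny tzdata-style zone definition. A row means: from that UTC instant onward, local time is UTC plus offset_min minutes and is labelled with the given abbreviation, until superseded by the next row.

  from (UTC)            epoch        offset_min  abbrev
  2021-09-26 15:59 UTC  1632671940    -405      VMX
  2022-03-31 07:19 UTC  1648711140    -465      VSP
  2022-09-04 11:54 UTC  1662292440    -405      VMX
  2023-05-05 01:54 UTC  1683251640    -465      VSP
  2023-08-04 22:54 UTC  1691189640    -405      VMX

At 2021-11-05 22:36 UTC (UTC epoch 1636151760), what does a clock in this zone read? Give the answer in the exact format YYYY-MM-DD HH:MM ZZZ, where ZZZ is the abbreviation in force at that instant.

2021-11-05 15:51 VMX

Query: 2021-11-05 22:36 UTC
Rule 1/5 (VMX, -06:45): 2021-09-26 15:59 UTC ≤ query < 2022-03-31 07:19 UTC
22·60 + 36 - 405 = 951 min
951 = 0·1440 + 951; 951 = 15·60 + 51 → 15:51, same day
→ 2021-11-05 15:51 VMX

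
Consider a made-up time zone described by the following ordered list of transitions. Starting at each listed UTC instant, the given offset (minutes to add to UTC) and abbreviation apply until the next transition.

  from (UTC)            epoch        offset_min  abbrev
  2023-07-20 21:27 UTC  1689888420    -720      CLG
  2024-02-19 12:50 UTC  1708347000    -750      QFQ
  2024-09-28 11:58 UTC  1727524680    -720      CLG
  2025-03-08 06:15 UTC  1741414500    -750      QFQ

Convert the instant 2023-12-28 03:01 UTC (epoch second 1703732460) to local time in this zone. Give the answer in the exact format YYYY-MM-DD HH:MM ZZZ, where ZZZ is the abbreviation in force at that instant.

Query: 2023-12-28 03:01 UTC
Rule 1/4 (CLG, -12:00): 2023-07-20 21:27 UTC ≤ query < 2024-02-19 12:50 UTC
3·60 + 1 - 720 = -539 min
-539 = -1·1440 + 901; 901 = 15·60 + 1 → 15:01, 2023-12-28 - 1 day = 2023-12-27
→ 2023-12-27 15:01 CLG

2023-12-27 15:01 CLG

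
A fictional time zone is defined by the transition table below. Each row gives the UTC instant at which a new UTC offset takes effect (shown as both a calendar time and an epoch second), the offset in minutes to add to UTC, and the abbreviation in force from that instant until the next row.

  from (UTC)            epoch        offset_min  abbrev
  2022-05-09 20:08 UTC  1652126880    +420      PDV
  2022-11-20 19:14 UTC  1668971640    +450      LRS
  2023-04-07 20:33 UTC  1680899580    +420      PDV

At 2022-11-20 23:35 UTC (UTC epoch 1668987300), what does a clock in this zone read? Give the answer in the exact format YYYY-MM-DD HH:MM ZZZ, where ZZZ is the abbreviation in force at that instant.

Query: 2022-11-20 23:35 UTC
Rule 2/3 (LRS, +07:30): 2022-11-20 19:14 UTC ≤ query < 2023-04-07 20:33 UTC
23·60 + 35 + 450 = 1865 min
1865 = 1·1440 + 425; 425 = 7·60 + 5 → 07:05, 2022-11-20 + 1 day = 2022-11-21
→ 2022-11-21 07:05 LRS

2022-11-21 07:05 LRS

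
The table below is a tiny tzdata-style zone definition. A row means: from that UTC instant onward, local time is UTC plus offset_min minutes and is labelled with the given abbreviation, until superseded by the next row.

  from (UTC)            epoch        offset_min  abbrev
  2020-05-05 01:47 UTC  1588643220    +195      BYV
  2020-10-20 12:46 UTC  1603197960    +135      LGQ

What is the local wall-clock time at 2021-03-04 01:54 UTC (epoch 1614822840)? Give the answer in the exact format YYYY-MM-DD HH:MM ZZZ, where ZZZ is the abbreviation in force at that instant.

Query: 2021-03-04 01:54 UTC
Rule 2/2 (LGQ, +02:15): 2020-10-20 12:46 UTC ≤ query < +∞
1·60 + 54 + 135 = 249 min
249 = 0·1440 + 249; 249 = 4·60 + 9 → 04:09, same day
→ 2021-03-04 04:09 LGQ

2021-03-04 04:09 LGQ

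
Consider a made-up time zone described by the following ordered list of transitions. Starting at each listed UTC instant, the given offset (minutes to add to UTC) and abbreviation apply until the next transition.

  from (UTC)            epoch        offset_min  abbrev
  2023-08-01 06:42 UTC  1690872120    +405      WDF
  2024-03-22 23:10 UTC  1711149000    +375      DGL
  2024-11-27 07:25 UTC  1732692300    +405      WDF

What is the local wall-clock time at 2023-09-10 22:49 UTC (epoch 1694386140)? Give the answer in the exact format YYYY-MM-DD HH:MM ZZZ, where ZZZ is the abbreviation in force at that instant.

2023-09-11 05:34 WDF

Query: 2023-09-10 22:49 UTC
Rule 1/3 (WDF, +06:45): 2023-08-01 06:42 UTC ≤ query < 2024-03-22 23:10 UTC
22·60 + 49 + 405 = 1774 min
1774 = 1·1440 + 334; 334 = 5·60 + 34 → 05:34, 2023-09-10 + 1 day = 2023-09-11
→ 2023-09-11 05:34 WDF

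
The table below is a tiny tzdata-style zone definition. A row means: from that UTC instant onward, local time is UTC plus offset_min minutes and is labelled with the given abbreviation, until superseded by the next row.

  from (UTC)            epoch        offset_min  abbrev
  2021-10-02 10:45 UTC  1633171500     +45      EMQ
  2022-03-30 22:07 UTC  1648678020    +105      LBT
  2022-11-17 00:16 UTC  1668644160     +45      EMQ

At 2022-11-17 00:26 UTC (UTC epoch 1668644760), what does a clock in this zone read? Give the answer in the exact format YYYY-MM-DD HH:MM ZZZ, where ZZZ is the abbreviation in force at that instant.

Query: 2022-11-17 00:26 UTC
Rule 3/3 (EMQ, +00:45): 2022-11-17 00:16 UTC ≤ query < +∞
0·60 + 26 + 45 = 71 min
71 = 0·1440 + 71; 71 = 1·60 + 11 → 01:11, same day
→ 2022-11-17 01:11 EMQ

2022-11-17 01:11 EMQ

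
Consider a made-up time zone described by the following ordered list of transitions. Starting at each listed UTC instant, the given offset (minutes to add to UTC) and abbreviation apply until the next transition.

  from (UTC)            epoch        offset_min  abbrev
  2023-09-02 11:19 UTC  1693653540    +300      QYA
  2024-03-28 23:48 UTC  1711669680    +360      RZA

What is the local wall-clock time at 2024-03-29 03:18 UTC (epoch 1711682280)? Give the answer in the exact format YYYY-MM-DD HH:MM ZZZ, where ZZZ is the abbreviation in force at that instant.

Query: 2024-03-29 03:18 UTC
Rule 2/2 (RZA, +06:00): 2024-03-28 23:48 UTC ≤ query < +∞
3·60 + 18 + 360 = 558 min
558 = 0·1440 + 558; 558 = 9·60 + 18 → 09:18, same day
→ 2024-03-29 09:18 RZA

2024-03-29 09:18 RZA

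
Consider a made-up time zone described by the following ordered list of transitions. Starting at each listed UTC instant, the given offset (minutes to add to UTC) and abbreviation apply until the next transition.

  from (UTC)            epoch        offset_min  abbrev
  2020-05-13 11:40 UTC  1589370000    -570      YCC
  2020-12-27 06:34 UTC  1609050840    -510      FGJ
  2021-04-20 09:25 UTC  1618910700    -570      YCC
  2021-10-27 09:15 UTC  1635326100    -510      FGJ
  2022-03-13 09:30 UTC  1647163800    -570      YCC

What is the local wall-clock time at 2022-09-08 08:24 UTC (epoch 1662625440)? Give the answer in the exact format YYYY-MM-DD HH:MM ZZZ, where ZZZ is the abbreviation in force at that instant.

2022-09-07 22:54 YCC

Query: 2022-09-08 08:24 UTC
Rule 5/5 (YCC, -09:30): 2022-03-13 09:30 UTC ≤ query < +∞
8·60 + 24 - 570 = -66 min
-66 = -1·1440 + 1374; 1374 = 22·60 + 54 → 22:54, 2022-09-08 - 1 day = 2022-09-07
→ 2022-09-07 22:54 YCC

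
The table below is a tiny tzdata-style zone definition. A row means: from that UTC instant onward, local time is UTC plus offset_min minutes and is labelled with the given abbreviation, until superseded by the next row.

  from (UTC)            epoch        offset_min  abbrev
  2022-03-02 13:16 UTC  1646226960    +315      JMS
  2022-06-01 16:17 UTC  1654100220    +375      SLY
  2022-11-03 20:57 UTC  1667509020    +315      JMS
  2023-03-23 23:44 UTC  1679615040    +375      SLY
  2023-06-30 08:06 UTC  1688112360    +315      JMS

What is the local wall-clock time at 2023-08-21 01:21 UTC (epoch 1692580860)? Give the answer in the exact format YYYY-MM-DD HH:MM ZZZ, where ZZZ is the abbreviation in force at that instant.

Query: 2023-08-21 01:21 UTC
Rule 5/5 (JMS, +05:15): 2023-06-30 08:06 UTC ≤ query < +∞
1·60 + 21 + 315 = 396 min
396 = 0·1440 + 396; 396 = 6·60 + 36 → 06:36, same day
→ 2023-08-21 06:36 JMS

2023-08-21 06:36 JMS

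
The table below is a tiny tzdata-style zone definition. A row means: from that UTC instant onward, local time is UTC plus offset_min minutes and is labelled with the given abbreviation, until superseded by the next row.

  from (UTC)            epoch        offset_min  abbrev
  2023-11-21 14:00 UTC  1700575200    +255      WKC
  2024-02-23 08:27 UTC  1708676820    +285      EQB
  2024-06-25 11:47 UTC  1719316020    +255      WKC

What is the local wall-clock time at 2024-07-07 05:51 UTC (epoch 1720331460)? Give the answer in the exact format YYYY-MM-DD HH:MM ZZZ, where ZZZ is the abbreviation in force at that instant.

Query: 2024-07-07 05:51 UTC
Rule 3/3 (WKC, +04:15): 2024-06-25 11:47 UTC ≤ query < +∞
5·60 + 51 + 255 = 606 min
606 = 0·1440 + 606; 606 = 10·60 + 6 → 10:06, same day
→ 2024-07-07 10:06 WKC

2024-07-07 10:06 WKC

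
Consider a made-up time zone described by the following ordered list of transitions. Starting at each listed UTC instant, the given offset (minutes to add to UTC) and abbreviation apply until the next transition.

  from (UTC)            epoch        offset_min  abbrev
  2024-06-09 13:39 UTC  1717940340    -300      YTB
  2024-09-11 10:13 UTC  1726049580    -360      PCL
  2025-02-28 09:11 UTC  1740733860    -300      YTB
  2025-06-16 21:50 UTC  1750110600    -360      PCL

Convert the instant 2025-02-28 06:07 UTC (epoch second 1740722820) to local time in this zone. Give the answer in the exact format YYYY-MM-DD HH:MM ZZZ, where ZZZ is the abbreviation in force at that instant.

2025-02-28 00:07 PCL

Query: 2025-02-28 06:07 UTC
Rule 2/4 (PCL, -06:00): 2024-09-11 10:13 UTC ≤ query < 2025-02-28 09:11 UTC
6·60 + 7 - 360 = 7 min
7 = 0·1440 + 7; 7 = 0·60 + 7 → 00:07, same day
→ 2025-02-28 00:07 PCL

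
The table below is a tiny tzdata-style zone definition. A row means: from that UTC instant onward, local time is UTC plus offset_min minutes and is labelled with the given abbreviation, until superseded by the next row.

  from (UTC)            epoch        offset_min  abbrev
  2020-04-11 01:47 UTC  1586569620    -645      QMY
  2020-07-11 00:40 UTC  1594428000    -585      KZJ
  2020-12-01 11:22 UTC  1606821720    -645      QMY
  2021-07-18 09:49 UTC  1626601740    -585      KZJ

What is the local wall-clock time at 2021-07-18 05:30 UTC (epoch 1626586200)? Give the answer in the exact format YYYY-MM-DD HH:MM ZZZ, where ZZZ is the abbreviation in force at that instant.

2021-07-17 18:45 QMY

Query: 2021-07-18 05:30 UTC
Rule 3/4 (QMY, -10:45): 2020-12-01 11:22 UTC ≤ query < 2021-07-18 09:49 UTC
5·60 + 30 - 645 = -315 min
-315 = -1·1440 + 1125; 1125 = 18·60 + 45 → 18:45, 2021-07-18 - 1 day = 2021-07-17
→ 2021-07-17 18:45 QMY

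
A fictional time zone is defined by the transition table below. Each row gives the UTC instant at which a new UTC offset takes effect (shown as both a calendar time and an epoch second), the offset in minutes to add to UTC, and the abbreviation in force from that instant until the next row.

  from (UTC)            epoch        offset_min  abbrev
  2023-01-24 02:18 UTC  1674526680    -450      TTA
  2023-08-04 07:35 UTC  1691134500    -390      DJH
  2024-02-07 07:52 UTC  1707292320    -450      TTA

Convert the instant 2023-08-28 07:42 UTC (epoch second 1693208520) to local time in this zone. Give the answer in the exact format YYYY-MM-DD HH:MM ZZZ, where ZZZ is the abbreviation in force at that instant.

2023-08-28 01:12 DJH

Query: 2023-08-28 07:42 UTC
Rule 2/3 (DJH, -06:30): 2023-08-04 07:35 UTC ≤ query < 2024-02-07 07:52 UTC
7·60 + 42 - 390 = 72 min
72 = 0·1440 + 72; 72 = 1·60 + 12 → 01:12, same day
→ 2023-08-28 01:12 DJH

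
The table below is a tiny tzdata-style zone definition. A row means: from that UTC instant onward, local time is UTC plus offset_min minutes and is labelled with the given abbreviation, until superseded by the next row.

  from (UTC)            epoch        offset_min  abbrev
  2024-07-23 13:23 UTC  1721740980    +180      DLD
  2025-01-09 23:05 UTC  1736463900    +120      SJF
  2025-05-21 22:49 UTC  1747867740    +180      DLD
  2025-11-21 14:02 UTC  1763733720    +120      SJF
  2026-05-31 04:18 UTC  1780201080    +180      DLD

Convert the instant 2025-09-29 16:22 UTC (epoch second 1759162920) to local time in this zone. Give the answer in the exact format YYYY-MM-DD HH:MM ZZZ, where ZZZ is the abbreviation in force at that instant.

Query: 2025-09-29 16:22 UTC
Rule 3/5 (DLD, +03:00): 2025-05-21 22:49 UTC ≤ query < 2025-11-21 14:02 UTC
16·60 + 22 + 180 = 1162 min
1162 = 0·1440 + 1162; 1162 = 19·60 + 22 → 19:22, same day
→ 2025-09-29 19:22 DLD

2025-09-29 19:22 DLD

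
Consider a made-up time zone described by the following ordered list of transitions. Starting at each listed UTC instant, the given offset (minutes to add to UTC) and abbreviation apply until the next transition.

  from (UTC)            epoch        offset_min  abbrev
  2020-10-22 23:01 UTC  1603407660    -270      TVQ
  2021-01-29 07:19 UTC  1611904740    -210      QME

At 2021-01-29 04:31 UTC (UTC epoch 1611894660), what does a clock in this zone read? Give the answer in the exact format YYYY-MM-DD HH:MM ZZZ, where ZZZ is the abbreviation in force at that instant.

Query: 2021-01-29 04:31 UTC
Rule 1/2 (TVQ, -04:30): 2020-10-22 23:01 UTC ≤ query < 2021-01-29 07:19 UTC
4·60 + 31 - 270 = 1 min
1 = 0·1440 + 1; 1 = 0·60 + 1 → 00:01, same day
→ 2021-01-29 00:01 TVQ

2021-01-29 00:01 TVQ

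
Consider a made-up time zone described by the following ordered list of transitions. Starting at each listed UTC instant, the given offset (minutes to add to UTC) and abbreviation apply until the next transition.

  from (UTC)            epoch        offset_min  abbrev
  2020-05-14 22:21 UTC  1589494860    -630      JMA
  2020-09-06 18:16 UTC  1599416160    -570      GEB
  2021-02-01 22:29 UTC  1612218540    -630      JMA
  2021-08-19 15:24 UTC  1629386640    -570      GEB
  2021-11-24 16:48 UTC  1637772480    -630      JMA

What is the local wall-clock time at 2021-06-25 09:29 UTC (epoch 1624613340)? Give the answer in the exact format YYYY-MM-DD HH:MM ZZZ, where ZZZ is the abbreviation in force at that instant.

2021-06-24 22:59 JMA

Query: 2021-06-25 09:29 UTC
Rule 3/5 (JMA, -10:30): 2021-02-01 22:29 UTC ≤ query < 2021-08-19 15:24 UTC
9·60 + 29 - 630 = -61 min
-61 = -1·1440 + 1379; 1379 = 22·60 + 59 → 22:59, 2021-06-25 - 1 day = 2021-06-24
→ 2021-06-24 22:59 JMA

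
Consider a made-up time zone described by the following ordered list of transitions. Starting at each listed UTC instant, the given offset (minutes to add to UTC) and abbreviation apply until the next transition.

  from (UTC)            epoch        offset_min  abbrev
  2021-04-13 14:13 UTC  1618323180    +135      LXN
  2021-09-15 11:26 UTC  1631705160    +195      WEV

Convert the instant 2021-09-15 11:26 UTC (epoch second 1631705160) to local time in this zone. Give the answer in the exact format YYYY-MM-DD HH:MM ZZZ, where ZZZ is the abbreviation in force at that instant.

Query: 2021-09-15 11:26 UTC
Rule 2/2 (WEV, +03:15): 2021-09-15 11:26 UTC ≤ query < +∞
11·60 + 26 + 195 = 881 min
881 = 0·1440 + 881; 881 = 14·60 + 41 → 14:41, same day
→ 2021-09-15 14:41 WEV

2021-09-15 14:41 WEV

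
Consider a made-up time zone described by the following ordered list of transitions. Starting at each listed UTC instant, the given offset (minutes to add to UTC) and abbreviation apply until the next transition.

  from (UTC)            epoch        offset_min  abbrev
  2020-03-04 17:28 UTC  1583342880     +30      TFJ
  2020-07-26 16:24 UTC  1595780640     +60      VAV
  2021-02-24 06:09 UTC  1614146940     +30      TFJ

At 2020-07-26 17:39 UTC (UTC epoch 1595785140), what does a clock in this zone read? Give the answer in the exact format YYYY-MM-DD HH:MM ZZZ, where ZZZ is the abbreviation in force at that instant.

2020-07-26 18:39 VAV

Query: 2020-07-26 17:39 UTC
Rule 2/3 (VAV, +01:00): 2020-07-26 16:24 UTC ≤ query < 2021-02-24 06:09 UTC
17·60 + 39 + 60 = 1119 min
1119 = 0·1440 + 1119; 1119 = 18·60 + 39 → 18:39, same day
→ 2020-07-26 18:39 VAV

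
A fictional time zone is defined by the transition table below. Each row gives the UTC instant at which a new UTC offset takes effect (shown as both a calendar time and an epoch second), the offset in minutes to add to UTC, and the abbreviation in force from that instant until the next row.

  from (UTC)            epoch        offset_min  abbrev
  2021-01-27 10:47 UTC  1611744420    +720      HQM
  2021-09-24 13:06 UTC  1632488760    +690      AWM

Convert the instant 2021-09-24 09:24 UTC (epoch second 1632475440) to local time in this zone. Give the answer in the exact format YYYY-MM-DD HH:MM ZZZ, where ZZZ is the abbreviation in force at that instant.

2021-09-24 21:24 HQM

Query: 2021-09-24 09:24 UTC
Rule 1/2 (HQM, +12:00): 2021-01-27 10:47 UTC ≤ query < 2021-09-24 13:06 UTC
9·60 + 24 + 720 = 1284 min
1284 = 0·1440 + 1284; 1284 = 21·60 + 24 → 21:24, same day
→ 2021-09-24 21:24 HQM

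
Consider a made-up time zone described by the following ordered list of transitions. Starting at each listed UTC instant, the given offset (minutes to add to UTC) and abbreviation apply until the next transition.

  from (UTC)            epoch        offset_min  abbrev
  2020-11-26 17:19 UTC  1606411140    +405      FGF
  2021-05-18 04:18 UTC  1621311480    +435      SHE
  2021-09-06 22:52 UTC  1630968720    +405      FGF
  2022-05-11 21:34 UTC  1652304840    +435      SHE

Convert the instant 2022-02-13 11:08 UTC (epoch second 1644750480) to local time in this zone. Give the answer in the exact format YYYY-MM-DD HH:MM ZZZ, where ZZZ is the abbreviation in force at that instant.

2022-02-13 17:53 FGF

Query: 2022-02-13 11:08 UTC
Rule 3/4 (FGF, +06:45): 2021-09-06 22:52 UTC ≤ query < 2022-05-11 21:34 UTC
11·60 + 8 + 405 = 1073 min
1073 = 0·1440 + 1073; 1073 = 17·60 + 53 → 17:53, same day
→ 2022-02-13 17:53 FGF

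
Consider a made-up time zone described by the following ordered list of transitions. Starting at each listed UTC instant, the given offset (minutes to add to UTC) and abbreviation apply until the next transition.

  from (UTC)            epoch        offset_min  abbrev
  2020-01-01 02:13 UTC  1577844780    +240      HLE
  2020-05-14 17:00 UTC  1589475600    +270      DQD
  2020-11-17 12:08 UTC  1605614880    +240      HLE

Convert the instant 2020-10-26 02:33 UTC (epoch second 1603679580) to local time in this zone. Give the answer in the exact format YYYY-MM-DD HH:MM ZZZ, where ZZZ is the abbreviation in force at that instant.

2020-10-26 07:03 DQD

Query: 2020-10-26 02:33 UTC
Rule 2/3 (DQD, +04:30): 2020-05-14 17:00 UTC ≤ query < 2020-11-17 12:08 UTC
2·60 + 33 + 270 = 423 min
423 = 0·1440 + 423; 423 = 7·60 + 3 → 07:03, same day
→ 2020-10-26 07:03 DQD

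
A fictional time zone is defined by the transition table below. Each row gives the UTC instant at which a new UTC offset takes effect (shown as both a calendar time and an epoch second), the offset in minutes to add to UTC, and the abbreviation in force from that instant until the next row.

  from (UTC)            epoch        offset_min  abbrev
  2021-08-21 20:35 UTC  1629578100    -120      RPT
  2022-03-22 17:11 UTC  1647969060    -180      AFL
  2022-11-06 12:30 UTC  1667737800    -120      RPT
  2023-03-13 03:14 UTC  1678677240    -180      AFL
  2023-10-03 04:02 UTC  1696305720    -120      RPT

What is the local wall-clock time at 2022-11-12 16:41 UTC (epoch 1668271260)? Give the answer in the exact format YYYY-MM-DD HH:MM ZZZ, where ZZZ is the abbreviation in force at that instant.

Query: 2022-11-12 16:41 UTC
Rule 3/5 (RPT, -02:00): 2022-11-06 12:30 UTC ≤ query < 2023-03-13 03:14 UTC
16·60 + 41 - 120 = 881 min
881 = 0·1440 + 881; 881 = 14·60 + 41 → 14:41, same day
→ 2022-11-12 14:41 RPT

2022-11-12 14:41 RPT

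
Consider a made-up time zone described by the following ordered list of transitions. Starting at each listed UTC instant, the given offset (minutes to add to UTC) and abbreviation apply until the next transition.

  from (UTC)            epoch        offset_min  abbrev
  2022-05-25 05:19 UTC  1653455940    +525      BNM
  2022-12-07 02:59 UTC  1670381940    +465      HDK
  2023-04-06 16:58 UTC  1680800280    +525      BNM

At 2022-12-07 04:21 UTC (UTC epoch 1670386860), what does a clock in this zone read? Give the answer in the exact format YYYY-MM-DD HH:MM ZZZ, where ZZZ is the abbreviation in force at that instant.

2022-12-07 12:06 HDK

Query: 2022-12-07 04:21 UTC
Rule 2/3 (HDK, +07:45): 2022-12-07 02:59 UTC ≤ query < 2023-04-06 16:58 UTC
4·60 + 21 + 465 = 726 min
726 = 0·1440 + 726; 726 = 12·60 + 6 → 12:06, same day
→ 2022-12-07 12:06 HDK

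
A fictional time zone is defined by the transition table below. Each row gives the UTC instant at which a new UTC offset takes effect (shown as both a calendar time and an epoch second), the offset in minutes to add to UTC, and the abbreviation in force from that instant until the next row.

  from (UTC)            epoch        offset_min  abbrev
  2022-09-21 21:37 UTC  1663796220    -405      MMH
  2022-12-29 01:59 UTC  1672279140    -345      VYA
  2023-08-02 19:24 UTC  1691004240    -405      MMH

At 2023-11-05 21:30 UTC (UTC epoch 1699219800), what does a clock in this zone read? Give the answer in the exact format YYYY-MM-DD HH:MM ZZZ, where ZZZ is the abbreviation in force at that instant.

Query: 2023-11-05 21:30 UTC
Rule 3/3 (MMH, -06:45): 2023-08-02 19:24 UTC ≤ query < +∞
21·60 + 30 - 405 = 885 min
885 = 0·1440 + 885; 885 = 14·60 + 45 → 14:45, same day
→ 2023-11-05 14:45 MMH

2023-11-05 14:45 MMH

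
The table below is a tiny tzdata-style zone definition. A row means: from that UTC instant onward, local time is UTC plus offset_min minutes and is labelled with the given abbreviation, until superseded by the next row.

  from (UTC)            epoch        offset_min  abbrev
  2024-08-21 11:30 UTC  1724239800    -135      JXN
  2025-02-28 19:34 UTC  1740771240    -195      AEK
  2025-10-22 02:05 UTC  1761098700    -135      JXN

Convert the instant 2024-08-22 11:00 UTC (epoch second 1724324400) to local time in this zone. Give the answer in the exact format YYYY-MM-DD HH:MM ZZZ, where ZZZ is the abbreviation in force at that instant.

Query: 2024-08-22 11:00 UTC
Rule 1/3 (JXN, -02:15): 2024-08-21 11:30 UTC ≤ query < 2025-02-28 19:34 UTC
11·60 + 0 - 135 = 525 min
525 = 0·1440 + 525; 525 = 8·60 + 45 → 08:45, same day
→ 2024-08-22 08:45 JXN

2024-08-22 08:45 JXN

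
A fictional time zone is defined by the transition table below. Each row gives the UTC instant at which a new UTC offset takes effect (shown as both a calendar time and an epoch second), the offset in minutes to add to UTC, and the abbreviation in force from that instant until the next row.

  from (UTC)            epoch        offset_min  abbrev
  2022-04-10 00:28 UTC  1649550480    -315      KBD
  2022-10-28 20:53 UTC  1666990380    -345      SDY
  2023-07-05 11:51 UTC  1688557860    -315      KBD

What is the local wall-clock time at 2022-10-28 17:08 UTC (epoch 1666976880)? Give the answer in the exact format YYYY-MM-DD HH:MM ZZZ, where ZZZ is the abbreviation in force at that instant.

Query: 2022-10-28 17:08 UTC
Rule 1/3 (KBD, -05:15): 2022-04-10 00:28 UTC ≤ query < 2022-10-28 20:53 UTC
17·60 + 8 - 315 = 713 min
713 = 0·1440 + 713; 713 = 11·60 + 53 → 11:53, same day
→ 2022-10-28 11:53 KBD

2022-10-28 11:53 KBD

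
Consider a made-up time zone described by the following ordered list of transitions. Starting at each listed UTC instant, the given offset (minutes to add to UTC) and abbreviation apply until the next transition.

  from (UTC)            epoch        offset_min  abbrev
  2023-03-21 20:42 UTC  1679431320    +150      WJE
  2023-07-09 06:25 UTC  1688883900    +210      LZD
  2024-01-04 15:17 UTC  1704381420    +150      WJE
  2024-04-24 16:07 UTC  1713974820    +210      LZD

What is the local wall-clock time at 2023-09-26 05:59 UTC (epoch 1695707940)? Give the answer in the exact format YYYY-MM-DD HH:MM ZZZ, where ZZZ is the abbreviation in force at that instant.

2023-09-26 09:29 LZD

Query: 2023-09-26 05:59 UTC
Rule 2/4 (LZD, +03:30): 2023-07-09 06:25 UTC ≤ query < 2024-01-04 15:17 UTC
5·60 + 59 + 210 = 569 min
569 = 0·1440 + 569; 569 = 9·60 + 29 → 09:29, same day
→ 2023-09-26 09:29 LZD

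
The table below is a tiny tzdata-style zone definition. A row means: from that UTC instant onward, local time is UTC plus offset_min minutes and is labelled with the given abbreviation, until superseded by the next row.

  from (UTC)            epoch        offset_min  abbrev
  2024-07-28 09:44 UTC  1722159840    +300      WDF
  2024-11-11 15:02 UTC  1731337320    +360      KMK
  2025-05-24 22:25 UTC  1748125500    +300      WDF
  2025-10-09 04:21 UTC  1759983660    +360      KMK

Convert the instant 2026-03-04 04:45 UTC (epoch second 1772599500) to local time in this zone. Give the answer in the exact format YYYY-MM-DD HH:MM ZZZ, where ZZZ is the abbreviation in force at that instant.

2026-03-04 10:45 KMK

Query: 2026-03-04 04:45 UTC
Rule 4/4 (KMK, +06:00): 2025-10-09 04:21 UTC ≤ query < +∞
4·60 + 45 + 360 = 645 min
645 = 0·1440 + 645; 645 = 10·60 + 45 → 10:45, same day
→ 2026-03-04 10:45 KMK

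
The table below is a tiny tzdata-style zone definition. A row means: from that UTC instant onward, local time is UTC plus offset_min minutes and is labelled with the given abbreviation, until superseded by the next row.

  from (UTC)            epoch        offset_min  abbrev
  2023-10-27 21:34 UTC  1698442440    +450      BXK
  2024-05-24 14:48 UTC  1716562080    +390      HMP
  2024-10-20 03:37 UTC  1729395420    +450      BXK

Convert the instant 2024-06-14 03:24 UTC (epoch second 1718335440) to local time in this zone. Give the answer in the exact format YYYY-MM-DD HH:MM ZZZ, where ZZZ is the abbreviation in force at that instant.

2024-06-14 09:54 HMP

Query: 2024-06-14 03:24 UTC
Rule 2/3 (HMP, +06:30): 2024-05-24 14:48 UTC ≤ query < 2024-10-20 03:37 UTC
3·60 + 24 + 390 = 594 min
594 = 0·1440 + 594; 594 = 9·60 + 54 → 09:54, same day
→ 2024-06-14 09:54 HMP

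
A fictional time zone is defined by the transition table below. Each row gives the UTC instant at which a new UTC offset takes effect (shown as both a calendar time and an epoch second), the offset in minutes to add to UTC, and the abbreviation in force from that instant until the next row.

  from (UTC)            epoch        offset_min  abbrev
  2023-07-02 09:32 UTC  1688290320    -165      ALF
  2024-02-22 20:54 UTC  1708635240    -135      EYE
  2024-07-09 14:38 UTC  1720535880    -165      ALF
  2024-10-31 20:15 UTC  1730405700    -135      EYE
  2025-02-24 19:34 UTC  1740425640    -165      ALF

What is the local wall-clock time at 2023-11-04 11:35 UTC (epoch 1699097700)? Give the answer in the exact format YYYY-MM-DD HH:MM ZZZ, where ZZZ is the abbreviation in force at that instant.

Query: 2023-11-04 11:35 UTC
Rule 1/5 (ALF, -02:45): 2023-07-02 09:32 UTC ≤ query < 2024-02-22 20:54 UTC
11·60 + 35 - 165 = 530 min
530 = 0·1440 + 530; 530 = 8·60 + 50 → 08:50, same day
→ 2023-11-04 08:50 ALF

2023-11-04 08:50 ALF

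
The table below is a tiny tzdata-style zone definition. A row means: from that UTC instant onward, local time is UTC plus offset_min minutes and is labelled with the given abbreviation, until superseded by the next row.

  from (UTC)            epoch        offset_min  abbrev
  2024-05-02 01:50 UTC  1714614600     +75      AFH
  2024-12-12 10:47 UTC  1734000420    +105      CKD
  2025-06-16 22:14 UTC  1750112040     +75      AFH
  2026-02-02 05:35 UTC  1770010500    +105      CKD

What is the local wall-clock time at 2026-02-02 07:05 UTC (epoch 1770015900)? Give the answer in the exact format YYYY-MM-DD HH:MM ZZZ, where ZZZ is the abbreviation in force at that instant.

Query: 2026-02-02 07:05 UTC
Rule 4/4 (CKD, +01:45): 2026-02-02 05:35 UTC ≤ query < +∞
7·60 + 5 + 105 = 530 min
530 = 0·1440 + 530; 530 = 8·60 + 50 → 08:50, same day
→ 2026-02-02 08:50 CKD

2026-02-02 08:50 CKD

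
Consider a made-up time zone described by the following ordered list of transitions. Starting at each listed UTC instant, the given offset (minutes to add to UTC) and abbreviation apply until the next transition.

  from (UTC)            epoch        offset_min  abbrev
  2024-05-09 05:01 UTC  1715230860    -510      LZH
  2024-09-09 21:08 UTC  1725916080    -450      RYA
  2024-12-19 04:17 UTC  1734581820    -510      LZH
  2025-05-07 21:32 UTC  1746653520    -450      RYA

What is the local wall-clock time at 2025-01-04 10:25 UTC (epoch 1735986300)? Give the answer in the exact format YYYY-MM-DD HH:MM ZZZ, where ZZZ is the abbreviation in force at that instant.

2025-01-04 01:55 LZH

Query: 2025-01-04 10:25 UTC
Rule 3/4 (LZH, -08:30): 2024-12-19 04:17 UTC ≤ query < 2025-05-07 21:32 UTC
10·60 + 25 - 510 = 115 min
115 = 0·1440 + 115; 115 = 1·60 + 55 → 01:55, same day
→ 2025-01-04 01:55 LZH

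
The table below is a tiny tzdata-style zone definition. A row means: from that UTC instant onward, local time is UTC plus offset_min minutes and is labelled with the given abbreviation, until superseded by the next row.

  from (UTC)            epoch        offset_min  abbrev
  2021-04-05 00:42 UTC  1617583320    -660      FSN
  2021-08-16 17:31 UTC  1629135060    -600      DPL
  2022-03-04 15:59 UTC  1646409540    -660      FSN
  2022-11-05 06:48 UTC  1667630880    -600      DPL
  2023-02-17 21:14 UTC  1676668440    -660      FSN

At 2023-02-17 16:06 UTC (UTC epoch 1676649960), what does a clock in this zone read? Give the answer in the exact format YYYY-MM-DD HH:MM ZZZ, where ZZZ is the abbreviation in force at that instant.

2023-02-17 06:06 DPL

Query: 2023-02-17 16:06 UTC
Rule 4/5 (DPL, -10:00): 2022-11-05 06:48 UTC ≤ query < 2023-02-17 21:14 UTC
16·60 + 6 - 600 = 366 min
366 = 0·1440 + 366; 366 = 6·60 + 6 → 06:06, same day
→ 2023-02-17 06:06 DPL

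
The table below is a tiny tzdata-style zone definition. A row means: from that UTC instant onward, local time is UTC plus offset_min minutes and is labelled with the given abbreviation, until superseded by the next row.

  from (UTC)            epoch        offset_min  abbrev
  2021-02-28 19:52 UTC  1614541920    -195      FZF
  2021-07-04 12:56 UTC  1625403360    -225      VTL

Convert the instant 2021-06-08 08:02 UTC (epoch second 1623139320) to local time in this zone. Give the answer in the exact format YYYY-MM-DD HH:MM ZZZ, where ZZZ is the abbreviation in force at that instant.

Query: 2021-06-08 08:02 UTC
Rule 1/2 (FZF, -03:15): 2021-02-28 19:52 UTC ≤ query < 2021-07-04 12:56 UTC
8·60 + 2 - 195 = 287 min
287 = 0·1440 + 287; 287 = 4·60 + 47 → 04:47, same day
→ 2021-06-08 04:47 FZF

2021-06-08 04:47 FZF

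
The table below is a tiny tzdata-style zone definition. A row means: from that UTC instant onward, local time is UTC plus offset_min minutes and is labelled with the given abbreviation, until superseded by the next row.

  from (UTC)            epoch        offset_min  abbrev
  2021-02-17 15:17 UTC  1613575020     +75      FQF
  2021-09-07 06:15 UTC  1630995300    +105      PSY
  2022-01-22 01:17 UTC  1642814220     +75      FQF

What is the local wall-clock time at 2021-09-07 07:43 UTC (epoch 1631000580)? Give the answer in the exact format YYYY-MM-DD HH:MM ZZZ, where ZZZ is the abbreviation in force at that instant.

Query: 2021-09-07 07:43 UTC
Rule 2/3 (PSY, +01:45): 2021-09-07 06:15 UTC ≤ query < 2022-01-22 01:17 UTC
7·60 + 43 + 105 = 568 min
568 = 0·1440 + 568; 568 = 9·60 + 28 → 09:28, same day
→ 2021-09-07 09:28 PSY

2021-09-07 09:28 PSY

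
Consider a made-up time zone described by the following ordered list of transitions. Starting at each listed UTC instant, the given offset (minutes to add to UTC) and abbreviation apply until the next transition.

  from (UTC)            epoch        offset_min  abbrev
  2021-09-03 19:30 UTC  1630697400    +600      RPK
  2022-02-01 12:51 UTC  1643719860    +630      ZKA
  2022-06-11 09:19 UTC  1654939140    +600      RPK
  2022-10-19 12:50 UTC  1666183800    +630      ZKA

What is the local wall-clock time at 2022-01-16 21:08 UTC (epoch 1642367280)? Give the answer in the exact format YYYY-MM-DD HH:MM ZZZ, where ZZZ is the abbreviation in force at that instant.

2022-01-17 07:08 RPK

Query: 2022-01-16 21:08 UTC
Rule 1/4 (RPK, +10:00): 2021-09-03 19:30 UTC ≤ query < 2022-02-01 12:51 UTC
21·60 + 8 + 600 = 1868 min
1868 = 1·1440 + 428; 428 = 7·60 + 8 → 07:08, 2022-01-16 + 1 day = 2022-01-17
→ 2022-01-17 07:08 RPK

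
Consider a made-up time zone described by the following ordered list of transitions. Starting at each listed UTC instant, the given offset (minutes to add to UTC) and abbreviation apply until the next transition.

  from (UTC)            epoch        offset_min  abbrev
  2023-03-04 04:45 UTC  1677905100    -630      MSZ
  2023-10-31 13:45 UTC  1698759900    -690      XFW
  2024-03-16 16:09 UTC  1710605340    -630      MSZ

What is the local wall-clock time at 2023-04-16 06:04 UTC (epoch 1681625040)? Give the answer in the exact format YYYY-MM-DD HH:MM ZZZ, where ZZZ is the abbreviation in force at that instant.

2023-04-15 19:34 MSZ

Query: 2023-04-16 06:04 UTC
Rule 1/3 (MSZ, -10:30): 2023-03-04 04:45 UTC ≤ query < 2023-10-31 13:45 UTC
6·60 + 4 - 630 = -266 min
-266 = -1·1440 + 1174; 1174 = 19·60 + 34 → 19:34, 2023-04-16 - 1 day = 2023-04-15
→ 2023-04-15 19:34 MSZ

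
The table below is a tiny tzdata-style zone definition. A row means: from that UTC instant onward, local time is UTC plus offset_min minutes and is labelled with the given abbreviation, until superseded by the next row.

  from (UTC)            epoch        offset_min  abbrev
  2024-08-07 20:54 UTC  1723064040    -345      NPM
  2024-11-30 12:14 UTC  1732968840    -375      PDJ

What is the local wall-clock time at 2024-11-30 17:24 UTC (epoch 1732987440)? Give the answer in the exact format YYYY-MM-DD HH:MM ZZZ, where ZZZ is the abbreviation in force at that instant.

Query: 2024-11-30 17:24 UTC
Rule 2/2 (PDJ, -06:15): 2024-11-30 12:14 UTC ≤ query < +∞
17·60 + 24 - 375 = 669 min
669 = 0·1440 + 669; 669 = 11·60 + 9 → 11:09, same day
→ 2024-11-30 11:09 PDJ

2024-11-30 11:09 PDJ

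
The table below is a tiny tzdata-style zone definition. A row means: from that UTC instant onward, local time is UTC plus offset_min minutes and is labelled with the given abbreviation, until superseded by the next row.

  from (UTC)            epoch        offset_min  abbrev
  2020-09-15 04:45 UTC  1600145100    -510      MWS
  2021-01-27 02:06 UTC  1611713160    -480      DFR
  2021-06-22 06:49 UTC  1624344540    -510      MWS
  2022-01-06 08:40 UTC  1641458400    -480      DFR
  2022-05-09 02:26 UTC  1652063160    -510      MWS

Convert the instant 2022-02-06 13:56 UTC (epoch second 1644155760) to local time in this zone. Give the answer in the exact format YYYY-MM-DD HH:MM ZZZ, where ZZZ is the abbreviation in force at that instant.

Query: 2022-02-06 13:56 UTC
Rule 4/5 (DFR, -08:00): 2022-01-06 08:40 UTC ≤ query < 2022-05-09 02:26 UTC
13·60 + 56 - 480 = 356 min
356 = 0·1440 + 356; 356 = 5·60 + 56 → 05:56, same day
→ 2022-02-06 05:56 DFR

2022-02-06 05:56 DFR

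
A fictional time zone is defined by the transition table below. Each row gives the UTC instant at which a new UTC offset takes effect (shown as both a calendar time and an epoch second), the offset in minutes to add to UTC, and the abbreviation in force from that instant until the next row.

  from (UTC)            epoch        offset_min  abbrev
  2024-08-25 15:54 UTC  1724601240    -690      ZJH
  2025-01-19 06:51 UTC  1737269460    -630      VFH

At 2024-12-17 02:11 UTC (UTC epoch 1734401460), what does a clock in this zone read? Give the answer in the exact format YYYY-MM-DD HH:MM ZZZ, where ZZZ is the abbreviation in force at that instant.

2024-12-16 14:41 ZJH

Query: 2024-12-17 02:11 UTC
Rule 1/2 (ZJH, -11:30): 2024-08-25 15:54 UTC ≤ query < 2025-01-19 06:51 UTC
2·60 + 11 - 690 = -559 min
-559 = -1·1440 + 881; 881 = 14·60 + 41 → 14:41, 2024-12-17 - 1 day = 2024-12-16
→ 2024-12-16 14:41 ZJH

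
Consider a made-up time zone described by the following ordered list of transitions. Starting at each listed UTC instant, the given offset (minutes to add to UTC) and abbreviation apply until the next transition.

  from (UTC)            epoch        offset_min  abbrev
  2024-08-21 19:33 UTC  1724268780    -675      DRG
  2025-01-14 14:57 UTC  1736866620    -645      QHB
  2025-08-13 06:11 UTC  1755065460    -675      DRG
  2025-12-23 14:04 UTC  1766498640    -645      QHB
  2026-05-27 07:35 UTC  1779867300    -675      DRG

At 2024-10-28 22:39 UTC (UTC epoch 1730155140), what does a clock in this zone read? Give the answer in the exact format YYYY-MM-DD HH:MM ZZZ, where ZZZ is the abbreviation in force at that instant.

2024-10-28 11:24 DRG

Query: 2024-10-28 22:39 UTC
Rule 1/5 (DRG, -11:15): 2024-08-21 19:33 UTC ≤ query < 2025-01-14 14:57 UTC
22·60 + 39 - 675 = 684 min
684 = 0·1440 + 684; 684 = 11·60 + 24 → 11:24, same day
→ 2024-10-28 11:24 DRG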